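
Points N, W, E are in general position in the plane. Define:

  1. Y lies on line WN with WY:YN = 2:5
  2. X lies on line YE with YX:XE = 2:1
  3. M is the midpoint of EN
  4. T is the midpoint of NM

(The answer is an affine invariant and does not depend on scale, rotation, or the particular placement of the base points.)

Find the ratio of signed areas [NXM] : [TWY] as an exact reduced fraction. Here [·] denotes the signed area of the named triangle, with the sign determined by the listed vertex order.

[NXM]:[TWY] = -5/3

Assign N = (0, 0), W = (1, 0), E = (0, 1) — the answer is frame-independent, so this choice is without loss of generality.
1. Y lies on line WN with WY:YN = 2:5 ⇒ Y = (5/7, 0)
2. X lies on line YE with YX:XE = 2:1 ⇒ X = (5/21, 2/3)
3. M is the midpoint of EN ⇒ M = (0, 1/2)
4. T is the midpoint of NM ⇒ T = (0, 1/4)
2·[NXM] = 5/42, 2·[TWY] = -1/14
[NXM]:[TWY] = 5/42:-1/14 = -5/3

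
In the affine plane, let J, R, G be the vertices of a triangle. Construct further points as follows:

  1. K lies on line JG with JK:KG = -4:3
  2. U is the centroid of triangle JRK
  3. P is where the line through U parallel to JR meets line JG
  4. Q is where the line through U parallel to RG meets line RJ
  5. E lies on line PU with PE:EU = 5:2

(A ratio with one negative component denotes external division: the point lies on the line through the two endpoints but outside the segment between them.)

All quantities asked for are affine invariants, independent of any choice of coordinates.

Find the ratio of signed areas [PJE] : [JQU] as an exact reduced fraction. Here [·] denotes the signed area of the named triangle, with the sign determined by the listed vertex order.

[PJE]:[JQU] = 1/7

Set J = (0, 0), R = (1, 0), G = (0, 1); any affine frame gives the same invariant.
1. K lies on line JG with JK:KG = -4:3 ⇒ K = (0, 4)
2. U is the centroid of triangle JRK ⇒ U = (1/3, 4/3)
3. P is where the line through U parallel to JR meets line JG ⇒ P = (0, 4/3)
4. Q is where the line through U parallel to RG meets line RJ ⇒ Q = (5/3, 0)
5. E lies on line PU with PE:EU = 5:2 ⇒ E = (5/21, 4/3)
2·[PJE] = 20/63, 2·[JQU] = 20/9
[PJE]:[JQU] = 20/63:20/9 = 1/7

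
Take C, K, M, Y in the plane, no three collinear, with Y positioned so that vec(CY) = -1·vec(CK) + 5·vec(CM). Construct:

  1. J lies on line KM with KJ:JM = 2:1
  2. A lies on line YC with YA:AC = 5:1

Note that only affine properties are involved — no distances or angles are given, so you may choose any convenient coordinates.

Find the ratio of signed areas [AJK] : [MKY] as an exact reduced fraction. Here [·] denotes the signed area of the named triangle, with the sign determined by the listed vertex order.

[AJK]:[MKY] = -2/27

Assign C = (0, 0), K = (1, 0), M = (0, 1), Y = (-1, 5) — the answer is frame-independent, so this choice is without loss of generality.
1. J lies on line KM with KJ:JM = 2:1 ⇒ J = (1/3, 2/3)
2. A lies on line YC with YA:AC = 5:1 ⇒ A = (-1/6, 5/6)
2·[AJK] = -2/9, 2·[MKY] = 3
[AJK]:[MKY] = -2/9:3 = -2/27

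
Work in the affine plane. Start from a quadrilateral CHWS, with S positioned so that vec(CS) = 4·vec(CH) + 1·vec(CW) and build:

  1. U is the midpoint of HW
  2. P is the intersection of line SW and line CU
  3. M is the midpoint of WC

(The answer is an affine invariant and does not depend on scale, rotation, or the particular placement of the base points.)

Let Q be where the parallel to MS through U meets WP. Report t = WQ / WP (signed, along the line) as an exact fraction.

t = 9/2

Set C = (0, 0), H = (1, 0), W = (0, 1), S = (4, 1); any affine frame gives the same invariant.
1. U is the midpoint of HW ⇒ U = (1/2, 1/2)
2. P is the intersection of line SW and line CU ⇒ P = (1, 1)
3. M is the midpoint of WC ⇒ M = (0, 1/2)
through U parallel to MS: direction (4, 1/2); meets WP at Q = (9/2, 1)
Q = W + t·(P−W) with t = 9/2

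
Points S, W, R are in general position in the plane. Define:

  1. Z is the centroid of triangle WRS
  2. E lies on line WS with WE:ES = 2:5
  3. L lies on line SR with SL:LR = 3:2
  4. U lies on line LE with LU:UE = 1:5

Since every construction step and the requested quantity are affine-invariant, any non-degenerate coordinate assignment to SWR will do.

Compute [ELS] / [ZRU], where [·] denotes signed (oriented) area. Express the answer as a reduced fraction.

[ELS]:[ZRU] = 54/11

Set S = (0, 0), W = (1, 0), R = (0, 1); any affine frame gives the same invariant.
1. Z is the centroid of triangle WRS ⇒ Z = (1/3, 1/3)
2. E lies on line WS with WE:ES = 2:5 ⇒ E = (5/7, 0)
3. L lies on line SR with SL:LR = 3:2 ⇒ L = (0, 3/5)
4. U lies on line LE with LU:UE = 1:5 ⇒ U = (5/42, 1/2)
2·[ELS] = 3/7, 2·[ZRU] = 11/126
[ELS]:[ZRU] = 3/7:11/126 = 54/11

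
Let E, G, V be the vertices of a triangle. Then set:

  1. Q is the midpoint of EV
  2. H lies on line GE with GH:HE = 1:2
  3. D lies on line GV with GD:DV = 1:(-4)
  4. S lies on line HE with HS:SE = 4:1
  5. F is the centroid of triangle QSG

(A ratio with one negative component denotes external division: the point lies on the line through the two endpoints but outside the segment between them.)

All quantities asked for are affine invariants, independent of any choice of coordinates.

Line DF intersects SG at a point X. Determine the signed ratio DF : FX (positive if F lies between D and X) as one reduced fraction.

DF:FX = -3

Work in coordinates with E = (0, 0), G = (1, 0), V = (0, 1).
1. Q is the midpoint of EV ⇒ Q = (0, 1/2)
2. H lies on line GE with GH:HE = 1:2 ⇒ H = (2/3, 0)
3. D lies on line GV with GD:DV = 1:(-4) ⇒ D = (4/3, -1/3)
4. S lies on line HE with HS:SE = 4:1 ⇒ S = (2/15, 0)
5. F is the centroid of triangle QSG ⇒ F = (17/45, 1/6)
line DF meets SG at X = (94/135, 0)
F = D + t·(X−D) with t = 3/2, so DF:FX = 3/2:-1/2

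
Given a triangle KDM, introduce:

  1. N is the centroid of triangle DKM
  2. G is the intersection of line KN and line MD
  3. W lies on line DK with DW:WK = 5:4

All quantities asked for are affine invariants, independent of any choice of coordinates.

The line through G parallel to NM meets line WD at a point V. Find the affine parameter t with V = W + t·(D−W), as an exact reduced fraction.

Assign K = (0, 0), D = (1, 0), M = (0, 1) — the answer is frame-independent, so this choice is without loss of generality.
1. N is the centroid of triangle DKM ⇒ N = (1/3, 1/3)
2. G is the intersection of line KN and line MD ⇒ G = (1/2, 1/2)
3. W lies on line DK with DW:WK = 5:4 ⇒ W = (4/9, 0)
through G parallel to NM: direction (-1/3, 2/3); meets WD at V = (3/4, 0)
V = W + t·(D−W) with t = 11/20

t = 11/20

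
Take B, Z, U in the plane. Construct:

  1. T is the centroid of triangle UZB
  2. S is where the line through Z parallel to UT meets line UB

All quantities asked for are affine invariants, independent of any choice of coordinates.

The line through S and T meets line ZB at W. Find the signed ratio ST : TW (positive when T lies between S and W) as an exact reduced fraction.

ST:TW = 5

Choose coordinates B = (0, 0), Z = (1, 0), U = (0, 1).
1. T is the centroid of triangle UZB ⇒ T = (1/3, 1/3)
2. S is where the line through Z parallel to UT meets line UB ⇒ S = (0, 2)
line ST meets ZB at W = (2/5, 0)
T = S + t·(W−S) with t = 5/6, so ST:TW = 5/6:1/6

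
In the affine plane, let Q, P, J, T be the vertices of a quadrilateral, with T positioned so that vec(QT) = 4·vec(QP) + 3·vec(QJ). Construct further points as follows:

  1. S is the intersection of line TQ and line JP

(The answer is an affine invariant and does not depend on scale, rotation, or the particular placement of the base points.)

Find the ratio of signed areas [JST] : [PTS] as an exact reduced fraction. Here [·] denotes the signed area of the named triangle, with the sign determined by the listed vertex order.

Work in coordinates with Q = (0, 0), P = (1, 0), J = (0, 1), T = (4, 3).
1. S is the intersection of line TQ and line JP ⇒ S = (4/7, 3/7)
2·[JST] = 24/7, 2·[PTS] = 18/7
[JST]:[PTS] = 24/7:18/7 = 4/3

[JST]:[PTS] = 4/3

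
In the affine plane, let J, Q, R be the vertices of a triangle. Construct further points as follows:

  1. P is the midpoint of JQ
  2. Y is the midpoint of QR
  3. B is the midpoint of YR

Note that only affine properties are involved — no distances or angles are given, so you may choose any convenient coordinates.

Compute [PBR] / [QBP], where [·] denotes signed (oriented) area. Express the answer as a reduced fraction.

Choose coordinates J = (0, 0), Q = (1, 0), R = (0, 1).
1. P is the midpoint of JQ ⇒ P = (1/2, 0)
2. Y is the midpoint of QR ⇒ Y = (1/2, 1/2)
3. B is the midpoint of YR ⇒ B = (1/4, 3/4)
2·[PBR] = 1/8, 2·[QBP] = 3/8
[PBR]:[QBP] = 1/8:3/8 = 1/3

[PBR]:[QBP] = 1/3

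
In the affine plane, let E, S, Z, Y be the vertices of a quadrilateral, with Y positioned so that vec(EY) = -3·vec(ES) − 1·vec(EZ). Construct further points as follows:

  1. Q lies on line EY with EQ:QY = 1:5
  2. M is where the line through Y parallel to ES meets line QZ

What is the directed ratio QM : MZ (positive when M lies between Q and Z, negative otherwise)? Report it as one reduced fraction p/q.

QM:MZ = -5/12

Choose coordinates E = (0, 0), S = (1, 0), Z = (0, 1), Y = (-3, -1).
1. Q lies on line EY with EQ:QY = 1:5 ⇒ Q = (-1/2, -1/6)
2. M is where the line through Y parallel to ES meets line QZ ⇒ M = (-6/7, -1)
M = Q + t·(Z−Q) with t = -5/7, so QM:MZ = t:(1−t) = -5/7:12/7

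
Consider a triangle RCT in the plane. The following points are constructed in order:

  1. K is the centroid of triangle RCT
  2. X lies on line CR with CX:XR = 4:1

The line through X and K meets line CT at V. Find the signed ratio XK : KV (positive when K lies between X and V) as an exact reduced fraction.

XK:KV = 7/5

Choose coordinates R = (0, 0), C = (1, 0), T = (0, 1).
1. K is the centroid of triangle RCT ⇒ K = (1/3, 1/3)
2. X lies on line CR with CX:XR = 4:1 ⇒ X = (1/5, 0)
line XK meets CT at V = (3/7, 4/7)
K = X + t·(V−X) with t = 7/12, so XK:KV = 7/12:5/12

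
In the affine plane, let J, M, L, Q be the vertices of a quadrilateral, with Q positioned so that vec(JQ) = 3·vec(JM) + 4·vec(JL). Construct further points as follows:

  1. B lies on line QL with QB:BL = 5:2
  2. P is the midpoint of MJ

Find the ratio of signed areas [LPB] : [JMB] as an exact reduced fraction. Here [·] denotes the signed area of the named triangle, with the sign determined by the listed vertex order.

[LPB]:[JMB] = 9/13

Work in coordinates with J = (0, 0), M = (1, 0), L = (0, 1), Q = (3, 4).
1. B lies on line QL with QB:BL = 5:2 ⇒ B = (6/7, 13/7)
2. P is the midpoint of MJ ⇒ P = (1/2, 0)
2·[LPB] = 9/7, 2·[JMB] = 13/7
[LPB]:[JMB] = 9/7:13/7 = 9/13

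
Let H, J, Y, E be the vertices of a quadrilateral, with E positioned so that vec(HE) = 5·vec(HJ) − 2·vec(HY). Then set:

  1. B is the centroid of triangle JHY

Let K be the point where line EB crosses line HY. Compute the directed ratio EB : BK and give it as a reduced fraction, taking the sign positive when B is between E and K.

Assign H = (0, 0), J = (1, 0), Y = (0, 1), E = (5, -2) — the answer is frame-independent, so this choice is without loss of generality.
1. B is the centroid of triangle JHY ⇒ B = (1/3, 1/3)
line EB meets HY at K = (0, 1/2)
B = E + t·(K−E) with t = 14/15, so EB:BK = 14/15:1/15

EB:BK = 14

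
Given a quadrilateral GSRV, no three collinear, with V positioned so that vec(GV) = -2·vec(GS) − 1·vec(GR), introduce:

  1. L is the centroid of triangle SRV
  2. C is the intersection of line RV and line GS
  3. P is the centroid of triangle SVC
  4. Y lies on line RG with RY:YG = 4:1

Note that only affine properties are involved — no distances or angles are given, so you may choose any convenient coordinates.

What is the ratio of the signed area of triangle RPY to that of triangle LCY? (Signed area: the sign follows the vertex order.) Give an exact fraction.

Assign G = (0, 0), S = (1, 0), R = (0, 1), V = (-2, -1) — the answer is frame-independent, so this choice is without loss of generality.
1. L is the centroid of triangle SRV ⇒ L = (-1/3, 0)
2. C is the intersection of line RV and line GS ⇒ C = (-1, 0)
3. P is the centroid of triangle SVC ⇒ P = (-2/3, -1/3)
4. Y lies on line RG with RY:YG = 4:1 ⇒ Y = (0, 1/5)
2·[RPY] = 8/15, 2·[LCY] = -2/15
[RPY]:[LCY] = 8/15:-2/15 = -4

[RPY]:[LCY] = -4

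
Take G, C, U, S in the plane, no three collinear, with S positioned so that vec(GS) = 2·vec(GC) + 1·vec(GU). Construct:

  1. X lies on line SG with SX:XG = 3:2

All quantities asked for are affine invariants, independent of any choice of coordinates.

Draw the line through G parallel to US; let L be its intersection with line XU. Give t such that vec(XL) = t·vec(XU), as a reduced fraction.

Work in coordinates with G = (0, 0), C = (1, 0), U = (0, 1), S = (2, 1).
1. X lies on line SG with SX:XG = 3:2 ⇒ X = (4/5, 2/5)
through G parallel to US: direction (2, 0); meets XU at L = (4/3, 0)
L = X + t·(U−X) with t = -2/3

t = -2/3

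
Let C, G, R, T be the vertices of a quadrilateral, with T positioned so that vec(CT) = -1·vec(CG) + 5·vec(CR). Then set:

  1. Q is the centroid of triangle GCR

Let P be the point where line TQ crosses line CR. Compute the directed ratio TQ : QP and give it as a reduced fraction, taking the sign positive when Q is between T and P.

TQ:QP = -4

Work in coordinates with C = (0, 0), G = (1, 0), R = (0, 1), T = (-1, 5).
1. Q is the centroid of triangle GCR ⇒ Q = (1/3, 1/3)
line TQ meets CR at P = (0, 3/2)
Q = T + t·(P−T) with t = 4/3, so TQ:QP = 4/3:-1/3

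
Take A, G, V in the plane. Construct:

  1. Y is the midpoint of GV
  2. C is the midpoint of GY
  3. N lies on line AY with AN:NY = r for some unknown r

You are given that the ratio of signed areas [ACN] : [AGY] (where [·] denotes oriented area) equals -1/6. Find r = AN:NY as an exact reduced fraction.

r = -1/4

Work in coordinates with A = (0, 0), G = (1, 0), V = (0, 1).
1. Y is the midpoint of GV ⇒ Y = (1/2, 1/2)
2. C is the midpoint of GY ⇒ C = (3/4, 1/4)
3. With AN:NY = r, write λ = r/(r+1) so N = A + λ·(Y−A); N is affine-linear in λ
Every point depending on N is an affine combination of N and λ-independent points, so each such coordinate is linear in λ; the λ² term in each signed area is a multiple of (Y−A)×(Y−A) = 0, so 2·[ACN] and 2·[AGY] are each linear in λ. Evaluating at λ=0 and λ=1:
  2·[ACN] = 1/4·λ,   2·[AGY] = 1/2
So [ACN]:[AGY] = (1/4·λ) / (1/2). Setting this equal to -1/6:
  1/4·λ = -1/6·(1/2)  ⇒  λ = -1/3
Then r = λ/(1−λ) = (-1/3)/(4/3) = -1/4. Check: with r = -1/4, N = (-1/6, -1/6) and [ACN]:[AGY] = -1/6 as required.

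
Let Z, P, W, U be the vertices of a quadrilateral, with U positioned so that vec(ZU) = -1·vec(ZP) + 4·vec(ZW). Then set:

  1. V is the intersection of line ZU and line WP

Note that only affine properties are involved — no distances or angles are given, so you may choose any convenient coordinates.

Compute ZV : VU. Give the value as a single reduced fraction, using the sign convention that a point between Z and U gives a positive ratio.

Choose coordinates Z = (0, 0), P = (1, 0), W = (0, 1), U = (-1, 4).
1. V is the intersection of line ZU and line WP ⇒ V = (-1/3, 4/3)
V = Z + t·(U−Z) with t = 1/3, so ZV:VU = t:(1−t) = 1/3:2/3

ZV:VU = 1/2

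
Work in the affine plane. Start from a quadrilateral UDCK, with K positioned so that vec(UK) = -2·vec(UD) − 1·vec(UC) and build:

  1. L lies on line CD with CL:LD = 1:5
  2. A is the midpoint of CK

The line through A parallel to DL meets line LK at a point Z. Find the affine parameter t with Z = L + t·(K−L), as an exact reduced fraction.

Assign U = (0, 0), D = (1, 0), C = (0, 1), K = (-2, -1) — the answer is frame-independent, so this choice is without loss of generality.
1. L lies on line CD with CL:LD = 1:5 ⇒ L = (1/6, 5/6)
2. A is the midpoint of CK ⇒ A = (-1, 0)
through A parallel to DL: direction (-5/6, 5/6); meets LK at Z = (-11/12, -1/12)
Z = L + t·(K−L) with t = 1/2

t = 1/2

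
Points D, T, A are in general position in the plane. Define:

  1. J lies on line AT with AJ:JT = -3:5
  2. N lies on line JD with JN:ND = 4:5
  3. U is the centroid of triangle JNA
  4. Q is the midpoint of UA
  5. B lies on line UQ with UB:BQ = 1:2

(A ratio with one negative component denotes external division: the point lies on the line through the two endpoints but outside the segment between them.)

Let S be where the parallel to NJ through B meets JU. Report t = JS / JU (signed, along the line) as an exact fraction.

t = 4/3

Set D = (0, 0), T = (1, 0), A = (0, 1); any affine frame gives the same invariant.
1. J lies on line AT with AJ:JT = -3:5 ⇒ J = (-3/2, 5/2)
2. N lies on line JD with JN:ND = 4:5 ⇒ N = (-5/6, 25/18)
3. U is the centroid of triangle JNA ⇒ U = (-7/9, 44/27)
4. Q is the midpoint of UA ⇒ Q = (-7/18, 71/54)
5. B lies on line UQ with UB:BQ = 1:2 ⇒ B = (-35/54, 247/162)
through B parallel to NJ: direction (-2/3, 10/9); meets JU at S = (-29/54, 217/162)
S = J + t·(U−J) with t = 4/3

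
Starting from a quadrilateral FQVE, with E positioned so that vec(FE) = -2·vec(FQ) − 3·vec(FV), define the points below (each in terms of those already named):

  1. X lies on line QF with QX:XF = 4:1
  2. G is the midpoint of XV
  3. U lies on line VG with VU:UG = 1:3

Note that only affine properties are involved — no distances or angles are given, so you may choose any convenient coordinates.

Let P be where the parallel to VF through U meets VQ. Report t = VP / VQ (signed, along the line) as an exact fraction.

t = 1/40

Work in coordinates with F = (0, 0), Q = (1, 0), V = (0, 1), E = (-2, -3).
1. X lies on line QF with QX:XF = 4:1 ⇒ X = (1/5, 0)
2. G is the midpoint of XV ⇒ G = (1/10, 1/2)
3. U lies on line VG with VU:UG = 1:3 ⇒ U = (1/40, 7/8)
through U parallel to VF: direction (0, -1); meets VQ at P = (1/40, 39/40)
P = V + t·(Q−V) with t = 1/40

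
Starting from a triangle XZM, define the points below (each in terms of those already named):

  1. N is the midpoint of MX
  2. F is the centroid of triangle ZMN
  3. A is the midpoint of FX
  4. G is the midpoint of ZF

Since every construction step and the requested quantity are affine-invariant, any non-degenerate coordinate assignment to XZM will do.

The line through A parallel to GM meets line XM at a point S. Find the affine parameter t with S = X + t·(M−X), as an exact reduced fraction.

Set X = (0, 0), Z = (1, 0), M = (0, 1); any affine frame gives the same invariant.
1. N is the midpoint of MX ⇒ N = (0, 1/2)
2. F is the centroid of triangle ZMN ⇒ F = (1/3, 1/2)
3. A is the midpoint of FX ⇒ A = (1/6, 1/4)
4. G is the midpoint of ZF ⇒ G = (2/3, 1/4)
through A parallel to GM: direction (-2/3, 3/4); meets XM at S = (0, 7/16)
S = X + t·(M−X) with t = 7/16

t = 7/16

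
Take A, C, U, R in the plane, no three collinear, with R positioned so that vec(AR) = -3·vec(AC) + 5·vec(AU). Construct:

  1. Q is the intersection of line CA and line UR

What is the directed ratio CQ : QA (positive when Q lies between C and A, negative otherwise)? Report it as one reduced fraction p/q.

Set A = (0, 0), C = (1, 0), U = (0, 1), R = (-3, 5); any affine frame gives the same invariant.
1. Q is the intersection of line CA and line UR ⇒ Q = (3/4, 0)
Q = C + t·(A−C) with t = 1/4, so CQ:QA = t:(1−t) = 1/4:3/4

CQ:QA = 1/3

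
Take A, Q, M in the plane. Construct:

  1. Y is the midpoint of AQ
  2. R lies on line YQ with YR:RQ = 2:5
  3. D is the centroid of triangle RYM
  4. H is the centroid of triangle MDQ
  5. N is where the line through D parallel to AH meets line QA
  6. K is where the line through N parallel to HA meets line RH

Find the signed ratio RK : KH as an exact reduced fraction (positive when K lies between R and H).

Choose coordinates A = (0, 0), Q = (1, 0), M = (0, 1).
1. Y is the midpoint of AQ ⇒ Y = (1/2, 0)
2. R lies on line YQ with YR:RQ = 2:5 ⇒ R = (9/14, 0)
3. D is the centroid of triangle RYM ⇒ D = (8/21, 1/3)
4. H is the centroid of triangle MDQ ⇒ H = (29/63, 4/9)
5. N is where the line through D parallel to AH meets line QA ⇒ N = (1/28, 0)
6. K is where the line through N parallel to HA meets line RH ⇒ K = (1067/2268, 34/81)
K = R + t·(H−R) with t = 17/18, so RK:KH = t:(1−t) = 17/18:1/18

RK:KH = 17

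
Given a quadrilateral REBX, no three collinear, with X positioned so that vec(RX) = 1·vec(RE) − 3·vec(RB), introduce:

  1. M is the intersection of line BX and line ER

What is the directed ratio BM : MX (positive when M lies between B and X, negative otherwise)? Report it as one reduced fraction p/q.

Work in coordinates with R = (0, 0), E = (1, 0), B = (0, 1), X = (1, -3).
1. M is the intersection of line BX and line ER ⇒ M = (1/4, 0)
M = B + t·(X−B) with t = 1/4, so BM:MX = t:(1−t) = 1/4:3/4

BM:MX = 1/3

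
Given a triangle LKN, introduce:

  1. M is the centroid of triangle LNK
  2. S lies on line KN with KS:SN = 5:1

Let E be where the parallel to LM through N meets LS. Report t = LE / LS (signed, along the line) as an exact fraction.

Assign L = (0, 0), K = (1, 0), N = (0, 1) — the answer is frame-independent, so this choice is without loss of generality.
1. M is the centroid of triangle LNK ⇒ M = (1/3, 1/3)
2. S lies on line KN with KS:SN = 5:1 ⇒ S = (1/6, 5/6)
through N parallel to LM: direction (1/3, 1/3); meets LS at E = (1/4, 5/4)
E = L + t·(S−L) with t = 3/2

t = 3/2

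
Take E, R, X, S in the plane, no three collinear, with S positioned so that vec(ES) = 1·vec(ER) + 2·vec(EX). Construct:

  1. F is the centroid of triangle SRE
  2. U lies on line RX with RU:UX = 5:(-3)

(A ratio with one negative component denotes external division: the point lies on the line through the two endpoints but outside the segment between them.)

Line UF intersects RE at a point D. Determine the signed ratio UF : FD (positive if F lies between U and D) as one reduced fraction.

UF:FD = 11/4

Choose coordinates E = (0, 0), R = (1, 0), X = (0, 1), S = (1, 2).
1. F is the centroid of triangle SRE ⇒ F = (2/3, 2/3)
2. U lies on line RX with RU:UX = 5:(-3) ⇒ U = (-3/2, 5/2)
line UF meets RE at D = (16/11, 0)
F = U + t·(D−U) with t = 11/15, so UF:FD = 11/15:4/15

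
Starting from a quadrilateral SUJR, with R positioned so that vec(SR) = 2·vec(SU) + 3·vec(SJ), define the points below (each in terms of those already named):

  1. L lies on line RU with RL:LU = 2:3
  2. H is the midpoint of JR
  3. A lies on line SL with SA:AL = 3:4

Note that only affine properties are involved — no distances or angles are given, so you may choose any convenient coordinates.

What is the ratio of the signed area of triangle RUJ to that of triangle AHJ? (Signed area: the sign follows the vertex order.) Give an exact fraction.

Choose coordinates S = (0, 0), U = (1, 0), J = (0, 1), R = (2, 3).
1. L lies on line RU with RL:LU = 2:3 ⇒ L = (8/5, 9/5)
2. H is the midpoint of JR ⇒ H = (1, 2)
3. A lies on line SL with SA:AL = 3:4 ⇒ A = (24/35, 27/35)
2·[RUJ] = -4, 2·[AHJ] = 32/35
[RUJ]:[AHJ] = -4:32/35 = -35/8

[RUJ]:[AHJ] = -35/8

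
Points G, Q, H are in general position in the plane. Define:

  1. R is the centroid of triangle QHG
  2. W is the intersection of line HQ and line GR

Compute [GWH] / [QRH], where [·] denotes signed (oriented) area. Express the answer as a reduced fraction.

[GWH]:[QRH] = -3/2

Work in coordinates with G = (0, 0), Q = (1, 0), H = (0, 1).
1. R is the centroid of triangle QHG ⇒ R = (1/3, 1/3)
2. W is the intersection of line HQ and line GR ⇒ W = (1/2, 1/2)
2·[GWH] = 1/2, 2·[QRH] = -1/3
[GWH]:[QRH] = 1/2:-1/3 = -3/2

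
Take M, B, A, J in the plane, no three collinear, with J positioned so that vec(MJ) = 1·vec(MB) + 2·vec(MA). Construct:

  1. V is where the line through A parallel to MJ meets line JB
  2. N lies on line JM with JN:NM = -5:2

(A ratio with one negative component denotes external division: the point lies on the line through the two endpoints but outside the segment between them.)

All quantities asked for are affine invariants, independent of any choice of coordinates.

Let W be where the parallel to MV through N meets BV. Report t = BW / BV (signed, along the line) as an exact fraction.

t = 11/9

Set M = (0, 0), B = (1, 0), A = (0, 1), J = (1, 2); any affine frame gives the same invariant.
1. V is where the line through A parallel to MJ meets line JB ⇒ V = (1, 3)
2. N lies on line JM with JN:NM = -5:2 ⇒ N = (-2/3, -4/3)
through N parallel to MV: direction (1, 3); meets BV at W = (1, 11/3)
W = B + t·(V−B) with t = 11/9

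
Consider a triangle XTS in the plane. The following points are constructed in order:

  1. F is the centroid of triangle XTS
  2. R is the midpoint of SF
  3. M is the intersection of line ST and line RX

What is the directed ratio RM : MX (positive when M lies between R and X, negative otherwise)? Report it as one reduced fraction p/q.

RM:MX = -1/6

Work in coordinates with X = (0, 0), T = (1, 0), S = (0, 1).
1. F is the centroid of triangle XTS ⇒ F = (1/3, 1/3)
2. R is the midpoint of SF ⇒ R = (1/6, 2/3)
3. M is the intersection of line ST and line RX ⇒ M = (1/5, 4/5)
M = R + t·(X−R) with t = -1/5, so RM:MX = t:(1−t) = -1/5:6/5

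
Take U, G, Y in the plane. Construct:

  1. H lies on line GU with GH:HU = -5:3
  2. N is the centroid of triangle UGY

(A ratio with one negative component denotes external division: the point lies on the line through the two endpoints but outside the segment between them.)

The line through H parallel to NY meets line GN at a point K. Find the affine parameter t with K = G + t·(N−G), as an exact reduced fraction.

t = 5

Choose coordinates U = (0, 0), G = (1, 0), Y = (0, 1).
1. H lies on line GU with GH:HU = -5:3 ⇒ H = (-3/2, 0)
2. N is the centroid of triangle UGY ⇒ N = (1/3, 1/3)
through H parallel to NY: direction (-1/3, 2/3); meets GN at K = (-7/3, 5/3)
K = G + t·(N−G) with t = 5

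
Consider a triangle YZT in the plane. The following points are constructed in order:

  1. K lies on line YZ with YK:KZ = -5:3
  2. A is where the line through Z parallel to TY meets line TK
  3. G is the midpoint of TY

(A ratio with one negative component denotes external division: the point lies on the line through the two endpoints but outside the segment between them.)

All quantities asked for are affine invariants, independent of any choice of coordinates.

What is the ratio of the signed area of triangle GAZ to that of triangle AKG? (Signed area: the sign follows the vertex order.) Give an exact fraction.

[GAZ]:[AKG] = 4/5

Work in coordinates with Y = (0, 0), Z = (1, 0), T = (0, 1).
1. K lies on line YZ with YK:KZ = -5:3 ⇒ K = (5/2, 0)
2. A is where the line through Z parallel to TY meets line TK ⇒ A = (1, 3/5)
3. G is the midpoint of TY ⇒ G = (0, 1/2)
2·[GAZ] = -3/5, 2·[AKG] = -3/4
[GAZ]:[AKG] = -3/5:-3/4 = 4/5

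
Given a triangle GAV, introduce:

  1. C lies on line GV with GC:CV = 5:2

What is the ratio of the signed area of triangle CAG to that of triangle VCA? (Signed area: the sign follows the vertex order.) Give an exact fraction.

Assign G = (0, 0), A = (1, 0), V = (0, 1) — the answer is frame-independent, so this choice is without loss of generality.
1. C lies on line GV with GC:CV = 5:2 ⇒ C = (0, 5/7)
2·[CAG] = -5/7, 2·[VCA] = 2/7
[CAG]:[VCA] = -5/7:2/7 = -5/2

[CAG]:[VCA] = -5/2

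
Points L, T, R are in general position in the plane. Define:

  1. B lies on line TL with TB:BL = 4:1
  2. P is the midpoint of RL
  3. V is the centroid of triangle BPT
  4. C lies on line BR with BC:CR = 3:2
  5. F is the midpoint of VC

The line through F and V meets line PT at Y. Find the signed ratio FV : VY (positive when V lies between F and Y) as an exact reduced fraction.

FV:VY = -41/40

Choose coordinates L = (0, 0), T = (1, 0), R = (0, 1).
1. B lies on line TL with TB:BL = 4:1 ⇒ B = (1/5, 0)
2. P is the midpoint of RL ⇒ P = (0, 1/2)
3. V is the centroid of triangle BPT ⇒ V = (2/5, 1/6)
4. C lies on line BR with BC:CR = 3:2 ⇒ C = (2/25, 3/5)
5. F is the midpoint of VC ⇒ F = (6/25, 23/60)
line FV meets PT at Y = (10/41, 31/82)
V = F + t·(Y−F) with t = 41, so FV:VY = 41:-40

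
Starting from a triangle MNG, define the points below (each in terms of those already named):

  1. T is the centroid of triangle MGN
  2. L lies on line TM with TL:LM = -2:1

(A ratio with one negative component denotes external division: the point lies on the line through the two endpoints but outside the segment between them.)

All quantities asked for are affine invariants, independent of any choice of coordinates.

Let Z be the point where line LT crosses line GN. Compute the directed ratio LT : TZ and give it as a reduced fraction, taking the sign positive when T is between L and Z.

LT:TZ = 4

Assign M = (0, 0), N = (1, 0), G = (0, 1) — the answer is frame-independent, so this choice is without loss of generality.
1. T is the centroid of triangle MGN ⇒ T = (1/3, 1/3)
2. L lies on line TM with TL:LM = -2:1 ⇒ L = (-1/3, -1/3)
line LT meets GN at Z = (1/2, 1/2)
T = L + t·(Z−L) with t = 4/5, so LT:TZ = 4/5:1/5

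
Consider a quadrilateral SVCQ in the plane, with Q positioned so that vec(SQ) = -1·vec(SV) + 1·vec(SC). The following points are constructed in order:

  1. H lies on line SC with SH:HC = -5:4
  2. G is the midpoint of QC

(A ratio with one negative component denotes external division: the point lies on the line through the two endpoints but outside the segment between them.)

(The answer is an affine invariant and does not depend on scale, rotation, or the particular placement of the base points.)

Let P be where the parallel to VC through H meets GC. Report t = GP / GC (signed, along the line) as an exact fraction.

Work in coordinates with S = (0, 0), V = (1, 0), C = (0, 1), Q = (-1, 1).
1. H lies on line SC with SH:HC = -5:4 ⇒ H = (0, 5)
2. G is the midpoint of QC ⇒ G = (-1/2, 1)
through H parallel to VC: direction (-1, 1); meets GC at P = (4, 1)
P = G + t·(C−G) with t = 9

t = 9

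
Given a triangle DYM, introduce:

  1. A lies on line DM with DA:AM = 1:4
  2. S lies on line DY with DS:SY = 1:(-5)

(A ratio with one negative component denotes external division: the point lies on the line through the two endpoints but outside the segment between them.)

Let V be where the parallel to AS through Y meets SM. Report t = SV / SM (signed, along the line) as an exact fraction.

t = -5/4

Work in coordinates with D = (0, 0), Y = (1, 0), M = (0, 1).
1. A lies on line DM with DA:AM = 1:4 ⇒ A = (0, 1/5)
2. S lies on line DY with DS:SY = 1:(-5) ⇒ S = (-1/4, 0)
through Y parallel to AS: direction (-1/4, -1/5); meets SM at V = (-9/16, -5/4)
V = S + t·(M−S) with t = -5/4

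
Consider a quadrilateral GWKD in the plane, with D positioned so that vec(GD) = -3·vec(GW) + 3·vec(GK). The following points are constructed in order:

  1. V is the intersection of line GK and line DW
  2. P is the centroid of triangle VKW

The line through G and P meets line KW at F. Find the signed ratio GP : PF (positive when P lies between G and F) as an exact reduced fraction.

GP:PF = 11

Set G = (0, 0), W = (1, 0), K = (0, 1), D = (-3, 3); any affine frame gives the same invariant.
1. V is the intersection of line GK and line DW ⇒ V = (0, 3/4)
2. P is the centroid of triangle VKW ⇒ P = (1/3, 7/12)
line GP meets KW at F = (4/11, 7/11)
P = G + t·(F−G) with t = 11/12, so GP:PF = 11/12:1/12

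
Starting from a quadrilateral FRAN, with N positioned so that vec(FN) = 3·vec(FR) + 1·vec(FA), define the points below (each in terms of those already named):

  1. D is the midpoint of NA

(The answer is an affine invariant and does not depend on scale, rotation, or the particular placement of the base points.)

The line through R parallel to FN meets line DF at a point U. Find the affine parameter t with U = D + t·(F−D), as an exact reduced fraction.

Choose coordinates F = (0, 0), R = (1, 0), A = (0, 1), N = (3, 1).
1. D is the midpoint of NA ⇒ D = (3/2, 1)
through R parallel to FN: direction (3, 1); meets DF at U = (-1, -2/3)
U = D + t·(F−D) with t = 5/3

t = 5/3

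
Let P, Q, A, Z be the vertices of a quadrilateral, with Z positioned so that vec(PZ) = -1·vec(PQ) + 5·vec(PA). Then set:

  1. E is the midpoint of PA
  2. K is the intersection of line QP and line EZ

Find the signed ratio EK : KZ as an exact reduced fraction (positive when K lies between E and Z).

Work in coordinates with P = (0, 0), Q = (1, 0), A = (0, 1), Z = (-1, 5).
1. E is the midpoint of PA ⇒ E = (0, 1/2)
2. K is the intersection of line QP and line EZ ⇒ K = (1/9, 0)
K = E + t·(Z−E) with t = -1/9, so EK:KZ = t:(1−t) = -1/9:10/9

EK:KZ = -1/10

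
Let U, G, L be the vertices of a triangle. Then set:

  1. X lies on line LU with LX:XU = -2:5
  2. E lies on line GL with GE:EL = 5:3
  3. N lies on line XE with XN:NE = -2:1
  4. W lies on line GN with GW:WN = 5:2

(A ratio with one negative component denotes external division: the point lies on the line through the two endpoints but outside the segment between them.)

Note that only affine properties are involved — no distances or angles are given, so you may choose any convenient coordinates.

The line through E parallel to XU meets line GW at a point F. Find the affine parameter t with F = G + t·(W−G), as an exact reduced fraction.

Set U = (0, 0), G = (1, 0), L = (0, 1); any affine frame gives the same invariant.
1. X lies on line LU with LX:XU = -2:5 ⇒ X = (0, 5/3)
2. E lies on line GL with GE:EL = 5:3 ⇒ E = (3/8, 5/8)
3. N lies on line XE with XN:NE = -2:1 ⇒ N = (3/4, -5/12)
4. W lies on line GN with GW:WN = 5:2 ⇒ W = (23/28, -25/84)
through E parallel to XU: direction (0, -5/3); meets GW at F = (3/8, -25/24)
F = G + t·(W−G) with t = 7/2

t = 7/2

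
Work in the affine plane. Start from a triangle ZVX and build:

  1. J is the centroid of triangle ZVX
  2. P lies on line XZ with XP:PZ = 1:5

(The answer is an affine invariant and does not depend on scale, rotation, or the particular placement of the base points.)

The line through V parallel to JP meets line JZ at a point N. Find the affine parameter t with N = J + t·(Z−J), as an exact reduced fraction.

t = -4/5

Assign Z = (0, 0), V = (1, 0), X = (0, 1) — the answer is frame-independent, so this choice is without loss of generality.
1. J is the centroid of triangle ZVX ⇒ J = (1/3, 1/3)
2. P lies on line XZ with XP:PZ = 1:5 ⇒ P = (0, 5/6)
through V parallel to JP: direction (-1/3, 1/2); meets JZ at N = (3/5, 3/5)
N = J + t·(Z−J) with t = -4/5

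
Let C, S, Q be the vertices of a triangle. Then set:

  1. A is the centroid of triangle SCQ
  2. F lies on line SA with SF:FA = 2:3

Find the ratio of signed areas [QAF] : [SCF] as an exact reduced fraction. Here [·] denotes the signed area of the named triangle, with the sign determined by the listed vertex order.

Work in coordinates with C = (0, 0), S = (1, 0), Q = (0, 1).
1. A is the centroid of triangle SCQ ⇒ A = (1/3, 1/3)
2. F lies on line SA with SF:FA = 2:3 ⇒ F = (11/15, 2/15)
2·[QAF] = 1/5, 2·[SCF] = -2/15
[QAF]:[SCF] = 1/5:-2/15 = -3/2

[QAF]:[SCF] = -3/2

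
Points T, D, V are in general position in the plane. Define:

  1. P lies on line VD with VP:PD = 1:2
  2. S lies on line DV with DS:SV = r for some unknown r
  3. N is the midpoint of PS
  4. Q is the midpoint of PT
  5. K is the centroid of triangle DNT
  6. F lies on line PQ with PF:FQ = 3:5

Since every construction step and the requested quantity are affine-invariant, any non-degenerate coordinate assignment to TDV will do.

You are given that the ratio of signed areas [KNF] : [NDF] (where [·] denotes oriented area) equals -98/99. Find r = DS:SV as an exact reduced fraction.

r = 1/3

Work in coordinates with T = (0, 0), D = (1, 0), V = (0, 1).
1. P lies on line VD with VP:PD = 1:2 ⇒ P = (1/3, 2/3)
2. With DS:SV = r, write λ = r/(r+1) so S = D + λ·(V−D); S is affine-linear in λ
3. N is the midpoint of PS ⇒ N is an affine combination of earlier points and hence also affine-linear in λ
4. Q is the midpoint of PT ⇒ Q = (1/6, 1/3)
5. K is the centroid of triangle DNT ⇒ K is an affine combination of earlier points and hence also affine-linear in λ
6. F lies on line PQ with PF:FQ = 3:5 ⇒ F = (13/48, 13/24)
Every point depending on S is an affine combination of S and λ-independent points, so each such coordinate is linear in λ; the λ² term in each signed area is a multiple of (V−D)×(V−D) = 0, so 2·[KNF] and 2·[NDF] are each linear in λ. Evaluating at λ=0 and λ=1:
  2·[KNF] = -5/48·λ + 1/9,   2·[NDF] = -3/32·λ − 1/16
So [KNF]:[NDF] = (-5/48·λ + 1/9) / (-3/32·λ − 1/16). Setting this equal to -98/99:
  -5/48·λ + 1/9 = -98/99·(-3/32·λ − 1/16)  ⇒  λ = 1/4
Then r = λ/(1−λ) = (1/4)/(3/4) = 1/3. Check: with r = 1/3, S = (3/4, 1/4) and [KNF]:[NDF] = -98/99 as required.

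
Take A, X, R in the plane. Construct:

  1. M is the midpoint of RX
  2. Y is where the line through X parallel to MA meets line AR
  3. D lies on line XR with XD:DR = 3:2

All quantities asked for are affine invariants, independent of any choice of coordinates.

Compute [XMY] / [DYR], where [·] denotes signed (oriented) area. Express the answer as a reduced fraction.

Choose coordinates A = (0, 0), X = (1, 0), R = (0, 1).
1. M is the midpoint of RX ⇒ M = (1/2, 1/2)
2. Y is where the line through X parallel to MA meets line AR ⇒ Y = (0, -1)
3. D lies on line XR with XD:DR = 3:2 ⇒ D = (2/5, 3/5)
2·[XMY] = 1, 2·[DYR] = -4/5
[XMY]:[DYR] = 1:-4/5 = -5/4

[XMY]:[DYR] = -5/4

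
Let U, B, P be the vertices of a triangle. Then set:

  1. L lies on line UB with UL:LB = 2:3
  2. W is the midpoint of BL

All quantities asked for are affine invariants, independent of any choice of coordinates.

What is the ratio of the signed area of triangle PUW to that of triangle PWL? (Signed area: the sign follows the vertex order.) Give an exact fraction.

Choose coordinates U = (0, 0), B = (1, 0), P = (0, 1).
1. L lies on line UB with UL:LB = 2:3 ⇒ L = (2/5, 0)
2. W is the midpoint of BL ⇒ W = (7/10, 0)
2·[PUW] = 7/10, 2·[PWL] = -3/10
[PUW]:[PWL] = 7/10:-3/10 = -7/3

[PUW]:[PWL] = -7/3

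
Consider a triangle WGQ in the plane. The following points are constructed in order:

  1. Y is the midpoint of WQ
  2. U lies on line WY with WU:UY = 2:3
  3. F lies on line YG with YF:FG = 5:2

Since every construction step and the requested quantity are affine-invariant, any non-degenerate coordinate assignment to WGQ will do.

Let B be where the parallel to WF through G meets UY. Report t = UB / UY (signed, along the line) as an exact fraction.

Assign W = (0, 0), G = (1, 0), Q = (0, 1) — the answer is frame-independent, so this choice is without loss of generality.
1. Y is the midpoint of WQ ⇒ Y = (0, 1/2)
2. U lies on line WY with WU:UY = 2:3 ⇒ U = (0, 1/5)
3. F lies on line YG with YF:FG = 5:2 ⇒ F = (5/7, 1/7)
through G parallel to WF: direction (5/7, 1/7); meets UY at B = (0, -1/5)
B = U + t·(Y−U) with t = -4/3

t = -4/3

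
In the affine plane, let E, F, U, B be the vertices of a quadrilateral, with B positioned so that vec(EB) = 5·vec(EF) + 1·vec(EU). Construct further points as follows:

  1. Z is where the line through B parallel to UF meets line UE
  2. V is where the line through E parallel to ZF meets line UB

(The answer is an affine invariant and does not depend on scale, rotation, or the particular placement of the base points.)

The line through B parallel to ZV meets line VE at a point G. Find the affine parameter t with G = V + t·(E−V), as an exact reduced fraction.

t = 155/6

Set E = (0, 0), F = (1, 0), U = (0, 1), B = (5, 1); any affine frame gives the same invariant.
1. Z is where the line through B parallel to UF meets line UE ⇒ Z = (0, 6)
2. V is where the line through E parallel to ZF meets line UB ⇒ V = (-1/6, 1)
through B parallel to ZV: direction (-1/6, -5); meets VE at G = (149/36, -149/6)
G = V + t·(E−V) with t = 155/6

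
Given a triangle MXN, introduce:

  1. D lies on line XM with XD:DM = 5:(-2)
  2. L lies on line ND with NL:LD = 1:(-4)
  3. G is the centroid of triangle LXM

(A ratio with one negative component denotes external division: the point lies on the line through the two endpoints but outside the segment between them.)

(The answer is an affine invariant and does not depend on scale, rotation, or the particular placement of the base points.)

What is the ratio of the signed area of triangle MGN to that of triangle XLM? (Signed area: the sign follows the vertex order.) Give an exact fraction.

Choose coordinates M = (0, 0), X = (1, 0), N = (0, 1).
1. D lies on line XM with XD:DM = 5:(-2) ⇒ D = (-2/3, 0)
2. L lies on line ND with NL:LD = 1:(-4) ⇒ L = (2/9, 4/3)
3. G is the centroid of triangle LXM ⇒ G = (11/27, 4/9)
2·[MGN] = 11/27, 2·[XLM] = 4/3
[MGN]:[XLM] = 11/27:4/3 = 11/36

[MGN]:[XLM] = 11/36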